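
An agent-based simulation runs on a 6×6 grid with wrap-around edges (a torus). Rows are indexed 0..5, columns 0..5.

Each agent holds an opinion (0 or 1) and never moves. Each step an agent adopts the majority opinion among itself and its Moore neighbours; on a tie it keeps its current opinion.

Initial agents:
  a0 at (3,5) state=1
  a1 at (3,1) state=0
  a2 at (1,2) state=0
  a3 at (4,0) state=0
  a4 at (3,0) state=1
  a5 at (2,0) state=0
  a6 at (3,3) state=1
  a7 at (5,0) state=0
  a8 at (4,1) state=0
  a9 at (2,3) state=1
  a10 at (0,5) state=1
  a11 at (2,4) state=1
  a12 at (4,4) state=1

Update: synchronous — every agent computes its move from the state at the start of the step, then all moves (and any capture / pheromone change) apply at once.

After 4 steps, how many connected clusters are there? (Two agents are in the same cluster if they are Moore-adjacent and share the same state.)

t=1: a0@(3,5):1 a1@(3,1):0 a2@(1,2):0 a3@(4,0):0 a4@(3,0):0 a5@(2,0):0 a6@(3,3):1 a7@(5,0):0 a8@(4,1):0 a9@(2,3):1 a10@(0,5):1 a11@(2,4):1 a12@(4,4):1
t=2: (unchanged — steady state)

4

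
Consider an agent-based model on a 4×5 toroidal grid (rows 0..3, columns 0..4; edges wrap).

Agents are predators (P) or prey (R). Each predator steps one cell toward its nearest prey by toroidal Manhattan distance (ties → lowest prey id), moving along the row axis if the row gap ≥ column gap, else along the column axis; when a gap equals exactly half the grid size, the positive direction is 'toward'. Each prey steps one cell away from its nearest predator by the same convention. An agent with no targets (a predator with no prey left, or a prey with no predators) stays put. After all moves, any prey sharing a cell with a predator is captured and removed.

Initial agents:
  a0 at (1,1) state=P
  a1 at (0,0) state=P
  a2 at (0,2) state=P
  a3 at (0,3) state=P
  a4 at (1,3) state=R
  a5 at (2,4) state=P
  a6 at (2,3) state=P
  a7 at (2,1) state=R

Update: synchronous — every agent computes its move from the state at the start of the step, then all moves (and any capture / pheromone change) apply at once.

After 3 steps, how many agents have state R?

t=1: a0@(2,1):P a1@(0,4):P a2@(1,2):P a3@(1,3):P a4@(2,3):R a5@(1,4):P a6@(1,3):P a7@(3,1):R
t=2: a0@(3,1):P a1@(1,4):P a2@(2,2):P a3@(2,3):P a4@(3,3):R a5@(2,4):P a6@(2,3):P a7@(0,1):R
t=3: a0@(0,1):P a1@(2,4):P a2@(3,2):P a3@(3,3):P a4@(0,3):R a5@(3,4):P a6@(3,3):P a7@(1,1):R

2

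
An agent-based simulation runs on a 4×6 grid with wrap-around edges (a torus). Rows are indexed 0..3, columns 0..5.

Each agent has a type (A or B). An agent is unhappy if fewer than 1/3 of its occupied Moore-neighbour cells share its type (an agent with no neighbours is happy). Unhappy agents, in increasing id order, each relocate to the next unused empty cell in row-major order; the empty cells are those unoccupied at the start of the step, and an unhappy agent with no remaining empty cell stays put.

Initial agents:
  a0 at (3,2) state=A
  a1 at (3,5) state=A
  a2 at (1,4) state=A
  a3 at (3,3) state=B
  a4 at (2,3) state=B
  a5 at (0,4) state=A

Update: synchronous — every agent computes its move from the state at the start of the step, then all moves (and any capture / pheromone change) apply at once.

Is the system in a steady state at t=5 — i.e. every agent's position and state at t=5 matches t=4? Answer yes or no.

t=1: a0@(0,0):A a1@(3,5):A a2@(1,4):A a3@(3,3):B a4@(2,3):B a5@(0,4):A
t=2: (unchanged — steady state)

yes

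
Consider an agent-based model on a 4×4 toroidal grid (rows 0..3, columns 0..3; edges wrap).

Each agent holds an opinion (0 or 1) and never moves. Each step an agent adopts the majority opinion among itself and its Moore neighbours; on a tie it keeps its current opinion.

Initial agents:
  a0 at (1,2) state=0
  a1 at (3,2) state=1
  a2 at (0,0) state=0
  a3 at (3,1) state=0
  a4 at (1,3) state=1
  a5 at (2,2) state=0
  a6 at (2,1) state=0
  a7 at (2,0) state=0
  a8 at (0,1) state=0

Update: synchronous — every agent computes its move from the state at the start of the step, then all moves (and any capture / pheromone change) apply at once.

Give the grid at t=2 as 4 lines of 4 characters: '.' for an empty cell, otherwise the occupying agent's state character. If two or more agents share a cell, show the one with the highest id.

00..
..00
000.
.00.

t=1: a0@(1,2):0 a1@(3,2):0 a2@(0,0):0 a3@(3,1):0 a4@(1,3):0 a5@(2,2):0 a6@(2,1):0 a7@(2,0):0 a8@(0,1):0
t=2: (unchanged — steady state)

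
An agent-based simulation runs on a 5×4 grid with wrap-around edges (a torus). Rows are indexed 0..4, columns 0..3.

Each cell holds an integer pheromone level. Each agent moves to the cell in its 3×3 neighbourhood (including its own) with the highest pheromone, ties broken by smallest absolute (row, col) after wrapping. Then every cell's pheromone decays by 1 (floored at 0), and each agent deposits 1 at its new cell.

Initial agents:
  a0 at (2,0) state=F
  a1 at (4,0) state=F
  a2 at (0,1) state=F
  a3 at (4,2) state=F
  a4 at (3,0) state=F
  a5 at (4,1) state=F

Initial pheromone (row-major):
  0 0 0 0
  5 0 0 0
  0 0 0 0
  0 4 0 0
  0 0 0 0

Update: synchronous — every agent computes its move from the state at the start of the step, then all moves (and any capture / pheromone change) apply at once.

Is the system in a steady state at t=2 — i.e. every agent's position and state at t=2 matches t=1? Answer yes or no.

yes

t=1: a0@(1,0) a1@(3,1) a2@(1,0) a3@(3,1) a4@(3,1) a5@(3,1) | pheromone: 0 0 0 0 / 6 0 0 0 / 0 0 0 0 / 0 7 0 0 / 0 0 0 0
t=2: a0@(1,0) a1@(3,1) a2@(1,0) a3@(3,1) a4@(3,1) a5@(3,1) | pheromone: 0 0 0 0 / 7 0 0 0 / 0 0 0 0 / 0 10 0 0 / 0 0 0 0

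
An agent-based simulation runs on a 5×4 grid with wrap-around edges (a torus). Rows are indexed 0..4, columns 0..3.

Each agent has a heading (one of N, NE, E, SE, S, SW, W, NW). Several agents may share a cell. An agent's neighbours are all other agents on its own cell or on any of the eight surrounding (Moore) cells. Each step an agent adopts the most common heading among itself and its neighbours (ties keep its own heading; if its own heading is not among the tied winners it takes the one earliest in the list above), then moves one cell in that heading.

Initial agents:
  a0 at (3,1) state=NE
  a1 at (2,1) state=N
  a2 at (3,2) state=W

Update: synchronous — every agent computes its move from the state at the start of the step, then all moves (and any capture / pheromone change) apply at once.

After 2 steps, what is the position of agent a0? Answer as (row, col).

(1, 3)

t=1: a0@(2,2):NE a1@(1,1):N a2@(3,1):W
t=2: a0@(1,3):NE a1@(0,1):N a2@(3,0):W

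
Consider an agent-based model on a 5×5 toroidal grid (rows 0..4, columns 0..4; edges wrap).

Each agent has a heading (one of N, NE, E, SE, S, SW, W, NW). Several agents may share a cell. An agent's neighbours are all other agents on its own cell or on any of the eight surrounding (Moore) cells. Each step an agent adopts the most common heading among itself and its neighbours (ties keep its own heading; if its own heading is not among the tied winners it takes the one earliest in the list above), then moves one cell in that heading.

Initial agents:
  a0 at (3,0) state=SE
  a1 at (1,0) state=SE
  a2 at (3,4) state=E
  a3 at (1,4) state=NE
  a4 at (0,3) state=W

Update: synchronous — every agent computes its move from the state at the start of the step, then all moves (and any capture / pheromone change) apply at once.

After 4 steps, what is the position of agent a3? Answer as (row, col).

t=1: a0@(4,1):SE a1@(2,1):SE a2@(3,0):E a3@(0,0):NE a4@(0,2):W
t=2: a0@(0,2):SE a1@(3,2):SE a2@(4,1):SE a3@(4,1):NE a4@(0,1):W
t=3: a0@(1,3):SE a1@(4,3):SE a2@(0,2):SE a3@(0,2):SE a4@(1,2):SE
t=4: a0@(2,4):SE a1@(0,4):SE a2@(1,3):SE a3@(1,3):SE a4@(2,3):SE

(1, 3)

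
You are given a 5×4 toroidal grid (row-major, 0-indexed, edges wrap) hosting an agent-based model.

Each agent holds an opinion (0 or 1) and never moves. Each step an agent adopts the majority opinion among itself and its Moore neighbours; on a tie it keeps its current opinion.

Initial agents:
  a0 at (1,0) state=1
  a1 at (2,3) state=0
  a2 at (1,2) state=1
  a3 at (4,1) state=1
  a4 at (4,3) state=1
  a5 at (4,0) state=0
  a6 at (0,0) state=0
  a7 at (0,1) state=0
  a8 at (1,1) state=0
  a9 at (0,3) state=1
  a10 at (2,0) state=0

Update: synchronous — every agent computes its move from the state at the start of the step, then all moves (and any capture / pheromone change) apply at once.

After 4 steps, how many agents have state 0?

11

t=1: a0@(1,0):0 a1@(2,3):0 a2@(1,2):0 a3@(4,1):0 a4@(4,3):1 a5@(4,0):0 a6@(0,0):0 a7@(0,1):0 a8@(1,1):0 a9@(0,3):1 a10@(2,0):0
t=2: a0@(1,0):0 a1@(2,3):0 a2@(1,2):0 a3@(4,1):0 a4@(4,3):1 a5@(4,0):0 a6@(0,0):0 a7@(0,1):0 a8@(1,1):0 a9@(0,3):0 a10@(2,0):0
t=3: a0@(1,0):0 a1@(2,3):0 a2@(1,2):0 a3@(4,1):0 a4@(4,3):0 a5@(4,0):0 a6@(0,0):0 a7@(0,1):0 a8@(1,1):0 a9@(0,3):0 a10@(2,0):0
t=4: (unchanged — steady state)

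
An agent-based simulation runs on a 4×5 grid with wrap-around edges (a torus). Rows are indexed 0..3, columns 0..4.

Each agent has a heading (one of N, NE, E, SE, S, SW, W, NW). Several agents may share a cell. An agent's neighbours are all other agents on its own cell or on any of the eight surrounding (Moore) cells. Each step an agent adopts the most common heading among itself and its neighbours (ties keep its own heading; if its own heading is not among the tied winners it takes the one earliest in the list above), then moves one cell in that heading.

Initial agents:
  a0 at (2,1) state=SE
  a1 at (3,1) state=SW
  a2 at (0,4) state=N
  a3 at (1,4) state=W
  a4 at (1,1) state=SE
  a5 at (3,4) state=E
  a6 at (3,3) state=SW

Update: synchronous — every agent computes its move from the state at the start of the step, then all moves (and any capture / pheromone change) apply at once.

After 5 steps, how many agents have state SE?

5

t=1: a0@(3,2):SE a1@(0,0):SW a2@(3,4):N a3@(1,3):W a4@(2,2):SE a5@(3,0):E a6@(0,2):SW
t=2: a0@(0,3):SE a1@(1,4):SW a2@(2,4):N a3@(1,2):W a4@(3,3):SE a5@(3,1):E a6@(1,1):SW
t=3: a0@(1,4):SE a1@(2,3):SW a2@(1,4):N a3@(1,1):W a4@(0,4):SE a5@(3,2):E a6@(2,0):SW
t=4: a0@(2,0):SE a1@(3,2):SW a2@(2,0):SE a3@(1,0):W a4@(1,0):SE a5@(3,3):E a6@(3,4):SW
t=5: a0@(3,1):SE a1@(0,1):SW a2@(3,1):SE a3@(2,1):SE a4@(2,1):SE a5@(0,2):SW a6@(0,0):SE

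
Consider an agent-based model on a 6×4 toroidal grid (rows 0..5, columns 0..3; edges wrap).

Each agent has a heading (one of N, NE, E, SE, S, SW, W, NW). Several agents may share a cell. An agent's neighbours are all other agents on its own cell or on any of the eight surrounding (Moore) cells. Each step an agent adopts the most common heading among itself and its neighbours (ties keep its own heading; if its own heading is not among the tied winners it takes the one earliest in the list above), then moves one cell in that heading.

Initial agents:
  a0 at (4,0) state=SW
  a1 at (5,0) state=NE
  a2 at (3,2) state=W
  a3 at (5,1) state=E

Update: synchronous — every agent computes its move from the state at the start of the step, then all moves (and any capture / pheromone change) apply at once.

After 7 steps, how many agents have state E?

t=1: a0@(5,3):SW a1@(4,1):NE a2@(3,1):W a3@(5,2):E
t=2: a0@(0,2):SW a1@(3,2):NE a2@(3,0):W a3@(5,3):E
t=3: a0@(1,1):SW a1@(2,3):NE a2@(3,3):W a3@(5,0):E
t=4: a0@(2,0):SW a1@(1,0):NE a2@(3,2):W a3@(5,1):E
t=5: a0@(3,3):SW a1@(0,1):NE a2@(3,1):W a3@(5,2):E
t=6: a0@(4,2):SW a1@(5,2):NE a2@(3,0):W a3@(5,3):E
t=7: a0@(5,1):SW a1@(4,3):NE a2@(3,3):W a3@(5,0):E

1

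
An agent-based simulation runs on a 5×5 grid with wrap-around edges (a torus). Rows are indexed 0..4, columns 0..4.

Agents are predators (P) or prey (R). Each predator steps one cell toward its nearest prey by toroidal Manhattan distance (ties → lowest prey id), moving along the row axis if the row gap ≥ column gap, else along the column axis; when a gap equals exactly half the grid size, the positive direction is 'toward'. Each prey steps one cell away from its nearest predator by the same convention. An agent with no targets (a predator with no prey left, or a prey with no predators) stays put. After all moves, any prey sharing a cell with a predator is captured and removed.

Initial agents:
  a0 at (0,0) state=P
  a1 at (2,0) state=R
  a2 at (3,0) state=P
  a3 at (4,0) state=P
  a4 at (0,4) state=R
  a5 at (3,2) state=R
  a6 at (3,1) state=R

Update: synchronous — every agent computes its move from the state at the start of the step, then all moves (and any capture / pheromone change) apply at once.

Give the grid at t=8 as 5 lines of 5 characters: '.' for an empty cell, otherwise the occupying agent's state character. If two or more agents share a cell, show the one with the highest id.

t=1: a0@(0,4):P a1@(1,0):R a2@(2,0):P a3@(3,0):P a4@(0,3):R a5@(3,3):R a6@(3,2):R
t=2: a0@(0,3):P a1@(0,0):R a2@(1,0):P a3@(2,0):P a4@(0,2):R a5@(3,2):R a6@(3,3):R
t=3: a0@(0,2):P a1@(4,0):R a2@(0,0):P a3@(1,0):P a4@(0,1):R a5@(2,2):R a6@(2,3):R
t=4: a0@(0,1):P a1@(3,0):R a2@(4,0):P a3@(0,0):P a5@(3,2):R a6@(3,3):R
t=5: a0@(4,1):P a1@(2,0):R a2@(3,0):P a3@(4,0):P a5@(2,2):R a6@(3,2):R
t=6: a0@(3,1):P a1@(1,0):R a2@(2,0):P a3@(3,0):P a5@(1,2):R a6@(2,2):R
t=7: a0@(2,1):P a1@(0,0):R a2@(1,0):P a3@(2,0):P a5@(0,2):R a6@(1,2):R
t=8: a0@(1,1):P a1@(4,0):R a2@(0,0):P a3@(1,0):P a5@(4,2):R a6@(0,2):R

P.R..
PP...
.....
.....
R.R..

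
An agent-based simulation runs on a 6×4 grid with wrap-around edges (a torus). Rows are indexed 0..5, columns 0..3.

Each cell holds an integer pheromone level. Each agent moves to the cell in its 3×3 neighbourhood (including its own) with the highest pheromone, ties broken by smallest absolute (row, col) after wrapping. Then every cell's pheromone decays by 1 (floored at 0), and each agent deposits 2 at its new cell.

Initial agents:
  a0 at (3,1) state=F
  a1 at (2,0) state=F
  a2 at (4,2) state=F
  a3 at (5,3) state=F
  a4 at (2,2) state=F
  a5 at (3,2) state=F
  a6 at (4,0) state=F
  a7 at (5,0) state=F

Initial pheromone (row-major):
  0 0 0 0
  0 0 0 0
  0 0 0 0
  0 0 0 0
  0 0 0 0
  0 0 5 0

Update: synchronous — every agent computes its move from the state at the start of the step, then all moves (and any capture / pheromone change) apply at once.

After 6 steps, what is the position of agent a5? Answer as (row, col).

(0, 0)

t=1: a0@(2,0) a1@(1,0) a2@(5,2) a3@(5,2) a4@(1,1) a5@(2,1) a6@(3,0) a7@(0,0) | pheromone: 2 0 0 0 / 2 2 0 0 / 2 2 0 0 / 2 0 0 0 / 0 0 0 0 / 0 0 8 0
t=2: a0@(1,0) a1@(0,0) a2@(5,2) a3@(5,2) a4@(0,0) a5@(1,0) a6@(2,0) a7@(0,0) | pheromone: 7 0 0 0 / 5 1 0 0 / 3 1 0 0 / 1 0 0 0 / 0 0 0 0 / 0 0 11 0
t=3: a0@(0,0) a1@(0,0) a2@(5,2) a3@(5,2) a4@(0,0) a5@(0,0) a6@(1,0) a7@(0,0) | pheromone: 16 0 0 0 / 6 0 0 0 / 2 0 0 0 / 0 0 0 0 / 0 0 0 0 / 0 0 14 0
t=4: a0@(0,0) a1@(0,0) a2@(5,2) a3@(5,2) a4@(0,0) a5@(0,0) a6@(0,0) a7@(0,0) | pheromone: 27 0 0 0 / 5 0 0 0 / 1 0 0 0 / 0 0 0 0 / 0 0 0 0 / 0 0 17 0
t=5: a0@(0,0) a1@(0,0) a2@(5,2) a3@(5,2) a4@(0,0) a5@(0,0) a6@(0,0) a7@(0,0) | pheromone: 38 0 0 0 / 4 0 0 0 / 0 0 0 0 / 0 0 0 0 / 0 0 0 0 / 0 0 20 0
t=6: a0@(0,0) a1@(0,0) a2@(5,2) a3@(5,2) a4@(0,0) a5@(0,0) a6@(0,0) a7@(0,0) | pheromone: 49 0 0 0 / 3 0 0 0 / 0 0 0 0 / 0 0 0 0 / 0 0 0 0 / 0 0 23 0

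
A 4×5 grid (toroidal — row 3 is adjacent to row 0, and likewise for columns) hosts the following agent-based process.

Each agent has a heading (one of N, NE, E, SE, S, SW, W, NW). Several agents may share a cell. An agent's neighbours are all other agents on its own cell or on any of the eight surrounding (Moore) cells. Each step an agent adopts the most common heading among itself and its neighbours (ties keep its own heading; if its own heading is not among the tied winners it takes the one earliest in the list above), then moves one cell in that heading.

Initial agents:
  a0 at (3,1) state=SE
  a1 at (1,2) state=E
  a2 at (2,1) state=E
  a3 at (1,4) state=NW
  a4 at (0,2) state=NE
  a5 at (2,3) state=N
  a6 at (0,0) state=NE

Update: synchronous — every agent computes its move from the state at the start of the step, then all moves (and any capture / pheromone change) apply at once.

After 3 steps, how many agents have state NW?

t=1: a0@(2,2):NE a1@(1,3):E a2@(2,2):E a3@(0,3):NW a4@(3,3):NE a5@(1,3):N a6@(3,1):NE
t=2: a0@(1,3):NE a1@(1,4):E a2@(1,3):NE a3@(3,2):NW a4@(2,4):NE a5@(1,4):E a6@(2,2):NE
t=3: a0@(0,4):NE a1@(0,0):NE a2@(0,4):NE a3@(2,1):NW a4@(1,0):NE a5@(0,0):NE a6@(1,3):NE

1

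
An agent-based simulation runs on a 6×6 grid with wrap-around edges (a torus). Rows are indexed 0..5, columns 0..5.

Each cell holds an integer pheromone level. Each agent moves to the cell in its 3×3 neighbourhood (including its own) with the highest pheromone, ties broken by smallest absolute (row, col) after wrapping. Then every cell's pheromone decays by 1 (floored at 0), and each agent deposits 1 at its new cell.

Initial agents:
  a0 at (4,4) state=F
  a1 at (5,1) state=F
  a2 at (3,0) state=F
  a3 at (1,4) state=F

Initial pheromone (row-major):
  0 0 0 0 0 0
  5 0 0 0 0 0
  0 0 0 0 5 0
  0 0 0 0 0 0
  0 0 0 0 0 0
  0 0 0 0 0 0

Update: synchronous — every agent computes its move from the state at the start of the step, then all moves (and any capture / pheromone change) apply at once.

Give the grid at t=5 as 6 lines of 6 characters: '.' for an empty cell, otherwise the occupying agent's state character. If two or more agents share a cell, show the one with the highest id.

t=1: a0@(3,3) a1@(0,0) a2@(2,0) a3@(2,4) | pheromone: 1 0 0 0 0 0 / 4 0 0 0 0 0 / 1 0 0 0 5 0 / 0 0 0 1 0 0 / 0 0 0 0 0 0 / 0 0 0 0 0 0
t=2: a0@(2,4) a1@(1,0) a2@(1,0) a3@(2,4) | pheromone: 0 0 0 0 0 0 / 5 0 0 0 0 0 / 0 0 0 0 6 0 / 0 0 0 0 0 0 / 0 0 0 0 0 0 / 0 0 0 0 0 0
t=3: a0@(2,4) a1@(1,0) a2@(1,0) a3@(2,4) | pheromone: 0 0 0 0 0 0 / 6 0 0 0 0 0 / 0 0 0 0 7 0 / 0 0 0 0 0 0 / 0 0 0 0 0 0 / 0 0 0 0 0 0
t=4: a0@(2,4) a1@(1,0) a2@(1,0) a3@(2,4) | pheromone: 0 0 0 0 0 0 / 7 0 0 0 0 0 / 0 0 0 0 8 0 / 0 0 0 0 0 0 / 0 0 0 0 0 0 / 0 0 0 0 0 0
t=5: a0@(2,4) a1@(1,0) a2@(1,0) a3@(2,4) | pheromone: 0 0 0 0 0 0 / 8 0 0 0 0 0 / 0 0 0 0 9 0 / 0 0 0 0 0 0 / 0 0 0 0 0 0 / 0 0 0 0 0 0

......
F.....
....F.
......
......
......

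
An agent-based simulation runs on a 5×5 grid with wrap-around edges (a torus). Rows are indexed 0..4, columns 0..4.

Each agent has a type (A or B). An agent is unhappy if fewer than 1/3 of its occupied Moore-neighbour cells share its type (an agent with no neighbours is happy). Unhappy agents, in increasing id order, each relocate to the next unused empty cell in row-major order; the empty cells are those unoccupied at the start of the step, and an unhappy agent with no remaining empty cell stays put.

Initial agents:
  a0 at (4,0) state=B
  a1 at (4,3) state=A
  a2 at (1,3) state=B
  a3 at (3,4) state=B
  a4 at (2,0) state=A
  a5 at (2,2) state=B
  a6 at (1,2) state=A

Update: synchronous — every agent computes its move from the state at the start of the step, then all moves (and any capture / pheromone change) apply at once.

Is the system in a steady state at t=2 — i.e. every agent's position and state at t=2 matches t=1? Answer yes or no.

yes

t=1: a0@(4,0):B a1@(0,0):A a2@(1,3):B a3@(3,4):B a4@(0,1):A a5@(2,2):B a6@(0,2):A
t=2: (unchanged — steady state)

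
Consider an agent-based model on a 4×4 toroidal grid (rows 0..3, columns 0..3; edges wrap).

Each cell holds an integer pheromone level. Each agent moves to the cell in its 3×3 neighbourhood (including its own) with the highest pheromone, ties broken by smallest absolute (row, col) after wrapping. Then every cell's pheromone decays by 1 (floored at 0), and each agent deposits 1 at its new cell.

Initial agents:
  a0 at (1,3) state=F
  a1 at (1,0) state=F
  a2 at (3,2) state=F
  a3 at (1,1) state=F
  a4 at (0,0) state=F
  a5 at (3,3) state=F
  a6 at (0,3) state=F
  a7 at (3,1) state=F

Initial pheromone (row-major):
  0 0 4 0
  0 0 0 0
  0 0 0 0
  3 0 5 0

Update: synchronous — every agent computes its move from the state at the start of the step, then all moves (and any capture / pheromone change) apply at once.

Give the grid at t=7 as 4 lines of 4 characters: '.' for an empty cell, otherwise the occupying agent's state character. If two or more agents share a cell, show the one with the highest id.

t=1: a0@(0,2) a1@(0,0) a2@(3,2) a3@(0,2) a4@(3,0) a5@(3,2) a6@(3,2) a7@(3,2) | pheromone: 1 0 5 0 / 0 0 0 0 / 0 0 0 0 / 3 0 8 0
t=2: a0@(3,2) a1@(3,0) a2@(3,2) a3@(3,2) a4@(3,0) a5@(3,2) a6@(3,2) a7@(3,2) | pheromone: 0 0 4 0 / 0 0 0 0 / 0 0 0 0 / 4 0 13 0
t=3: a0@(3,2) a1@(3,0) a2@(3,2) a3@(3,2) a4@(3,0) a5@(3,2) a6@(3,2) a7@(3,2) | pheromone: 0 0 3 0 / 0 0 0 0 / 0 0 0 0 / 5 0 18 0
t=4: a0@(3,2) a1@(3,0) a2@(3,2) a3@(3,2) a4@(3,0) a5@(3,2) a6@(3,2) a7@(3,2) | pheromone: 0 0 2 0 / 0 0 0 0 / 0 0 0 0 / 6 0 23 0
t=5: a0@(3,2) a1@(3,0) a2@(3,2) a3@(3,2) a4@(3,0) a5@(3,2) a6@(3,2) a7@(3,2) | pheromone: 0 0 1 0 / 0 0 0 0 / 0 0 0 0 / 7 0 28 0
t=6: a0@(3,2) a1@(3,0) a2@(3,2) a3@(3,2) a4@(3,0) a5@(3,2) a6@(3,2) a7@(3,2) | pheromone: 0 0 0 0 / 0 0 0 0 / 0 0 0 0 / 8 0 33 0
t=7: a0@(3,2) a1@(3,0) a2@(3,2) a3@(3,2) a4@(3,0) a5@(3,2) a6@(3,2) a7@(3,2) | pheromone: 0 0 0 0 / 0 0 0 0 / 0 0 0 0 / 9 0 38 0

....
....
....
F.F.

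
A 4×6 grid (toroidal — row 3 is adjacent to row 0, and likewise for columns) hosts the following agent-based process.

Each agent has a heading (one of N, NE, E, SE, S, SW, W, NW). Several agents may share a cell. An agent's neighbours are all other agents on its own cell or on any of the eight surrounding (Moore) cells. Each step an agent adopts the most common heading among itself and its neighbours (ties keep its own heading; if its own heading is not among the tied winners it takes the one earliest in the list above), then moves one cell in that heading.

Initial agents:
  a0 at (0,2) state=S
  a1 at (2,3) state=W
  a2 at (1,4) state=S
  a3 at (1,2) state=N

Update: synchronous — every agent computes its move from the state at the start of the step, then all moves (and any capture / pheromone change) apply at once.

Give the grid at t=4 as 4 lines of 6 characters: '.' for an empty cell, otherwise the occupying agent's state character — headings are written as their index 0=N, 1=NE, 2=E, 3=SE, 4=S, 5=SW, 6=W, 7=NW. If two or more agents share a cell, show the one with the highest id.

t=1: a0@(1,2):S a1@(2,2):W a2@(2,4):S a3@(0,2):N
t=2: a0@(2,2):S a1@(2,1):W a2@(3,4):S a3@(3,2):N
t=3: a0@(3,2):S a1@(2,0):W a2@(0,4):S a3@(2,2):N
t=4: a0@(0,2):S a1@(2,5):W a2@(1,4):S a3@(1,2):N

..4...
..0.4.
.....6
......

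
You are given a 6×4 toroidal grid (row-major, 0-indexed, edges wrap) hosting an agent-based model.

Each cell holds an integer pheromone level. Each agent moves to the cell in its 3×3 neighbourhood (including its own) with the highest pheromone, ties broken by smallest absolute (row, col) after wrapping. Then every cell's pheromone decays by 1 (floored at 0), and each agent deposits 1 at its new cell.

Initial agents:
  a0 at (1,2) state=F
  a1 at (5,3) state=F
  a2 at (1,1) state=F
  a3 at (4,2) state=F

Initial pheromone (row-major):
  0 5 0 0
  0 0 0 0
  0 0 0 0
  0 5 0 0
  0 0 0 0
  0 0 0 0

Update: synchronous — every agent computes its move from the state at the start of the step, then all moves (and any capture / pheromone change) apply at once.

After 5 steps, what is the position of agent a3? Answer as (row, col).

t=1: a0@(0,1) a1@(0,0) a2@(0,1) a3@(3,1) | pheromone: 1 6 0 0 / 0 0 0 0 / 0 0 0 0 / 0 5 0 0 / 0 0 0 0 / 0 0 0 0
t=2: a0@(0,1) a1@(0,1) a2@(0,1) a3@(3,1) | pheromone: 0 8 0 0 / 0 0 0 0 / 0 0 0 0 / 0 5 0 0 / 0 0 0 0 / 0 0 0 0
t=3: a0@(0,1) a1@(0,1) a2@(0,1) a3@(3,1) | pheromone: 0 10 0 0 / 0 0 0 0 / 0 0 0 0 / 0 5 0 0 / 0 0 0 0 / 0 0 0 0
t=4: a0@(0,1) a1@(0,1) a2@(0,1) a3@(3,1) | pheromone: 0 12 0 0 / 0 0 0 0 / 0 0 0 0 / 0 5 0 0 / 0 0 0 0 / 0 0 0 0
t=5: a0@(0,1) a1@(0,1) a2@(0,1) a3@(3,1) | pheromone: 0 14 0 0 / 0 0 0 0 / 0 0 0 0 / 0 5 0 0 / 0 0 0 0 / 0 0 0 0

(3, 1)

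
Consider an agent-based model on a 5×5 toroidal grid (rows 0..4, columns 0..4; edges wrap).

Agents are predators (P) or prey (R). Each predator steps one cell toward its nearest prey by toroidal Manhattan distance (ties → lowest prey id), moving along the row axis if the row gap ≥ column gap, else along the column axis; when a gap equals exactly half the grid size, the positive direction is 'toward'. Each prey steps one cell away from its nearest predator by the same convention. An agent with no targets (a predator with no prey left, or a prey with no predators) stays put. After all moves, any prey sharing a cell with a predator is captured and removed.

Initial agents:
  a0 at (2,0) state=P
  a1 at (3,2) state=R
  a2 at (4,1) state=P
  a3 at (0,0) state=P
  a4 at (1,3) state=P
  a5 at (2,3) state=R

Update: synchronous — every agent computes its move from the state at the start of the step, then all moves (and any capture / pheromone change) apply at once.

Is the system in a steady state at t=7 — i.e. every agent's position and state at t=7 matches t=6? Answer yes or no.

yes

t=1: a0@(2,4):P a1@(2,2):R a2@(3,1):P a3@(4,0):P a4@(2,3):P a5@(3,3):R
t=2: a0@(2,3):P a2@(2,1):P a3@(4,4):P a4@(2,2):P a5@(4,3):R
t=3: a0@(3,3):P a2@(3,1):P a3@(4,3):P a4@(3,2):P a5@(4,2):R
t=4: a0@(4,3):P a2@(4,1):P a3@(4,2):P a4@(4,2):P
t=5: (unchanged — steady state)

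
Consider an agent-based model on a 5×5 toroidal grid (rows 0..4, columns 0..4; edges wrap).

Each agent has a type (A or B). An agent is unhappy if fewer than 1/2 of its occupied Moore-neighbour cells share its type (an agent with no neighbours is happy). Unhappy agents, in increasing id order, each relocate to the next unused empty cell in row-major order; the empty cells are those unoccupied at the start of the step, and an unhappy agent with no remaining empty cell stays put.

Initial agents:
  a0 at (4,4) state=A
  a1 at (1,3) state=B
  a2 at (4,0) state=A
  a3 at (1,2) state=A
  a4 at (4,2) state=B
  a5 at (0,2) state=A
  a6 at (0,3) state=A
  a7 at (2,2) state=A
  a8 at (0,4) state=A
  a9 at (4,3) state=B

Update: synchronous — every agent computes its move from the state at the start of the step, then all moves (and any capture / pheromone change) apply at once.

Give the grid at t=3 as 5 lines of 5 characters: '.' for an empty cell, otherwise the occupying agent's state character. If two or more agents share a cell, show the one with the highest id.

BB.AA
B.A.A
..A..
.....
A...A

t=1: a0@(4,4):A a1@(0,0):B a2@(4,0):A a3@(1,2):A a4@(0,1):B a5@(1,0):A a6@(0,3):A a7@(2,2):A a8@(0,4):A a9@(1,1):B
t=2: a0@(4,4):A a1@(0,2):B a2@(4,0):A a3@(1,2):A a4@(1,3):B a5@(1,4):A a6@(0,3):A a7@(2,2):A a8@(0,4):A a9@(2,0):B
t=3: a0@(4,4):A a1@(0,0):B a2@(4,0):A a3@(1,2):A a4@(0,1):B a5@(1,4):A a6@(0,3):A a7@(2,2):A a8@(0,4):A a9@(1,0):B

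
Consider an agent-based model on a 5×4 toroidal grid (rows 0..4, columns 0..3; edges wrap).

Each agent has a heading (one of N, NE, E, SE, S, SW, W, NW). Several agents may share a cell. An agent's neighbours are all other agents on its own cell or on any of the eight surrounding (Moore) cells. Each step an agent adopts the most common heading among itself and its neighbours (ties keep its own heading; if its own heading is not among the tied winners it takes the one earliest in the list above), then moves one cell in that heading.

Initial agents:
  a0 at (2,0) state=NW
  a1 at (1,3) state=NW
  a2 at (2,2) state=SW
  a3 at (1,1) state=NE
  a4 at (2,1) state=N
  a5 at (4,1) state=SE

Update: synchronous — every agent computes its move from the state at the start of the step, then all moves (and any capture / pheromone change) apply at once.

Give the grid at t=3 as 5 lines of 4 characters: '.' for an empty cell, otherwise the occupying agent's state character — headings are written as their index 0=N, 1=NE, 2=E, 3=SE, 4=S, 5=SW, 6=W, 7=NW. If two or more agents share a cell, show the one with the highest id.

....
....
....
7..7
77..

t=1: a0@(1,3):NW a1@(0,2):NW a2@(3,1):SW a3@(0,2):NE a4@(1,1):N a5@(0,2):SE
t=2: a0@(0,2):NW a1@(4,1):NW a2@(4,0):SW a3@(4,1):NW a4@(0,1):N a5@(4,1):NW
t=3: a0@(4,1):NW a1@(3,0):NW a2@(3,3):NW a3@(3,0):NW a4@(4,0):NW a5@(3,0):NW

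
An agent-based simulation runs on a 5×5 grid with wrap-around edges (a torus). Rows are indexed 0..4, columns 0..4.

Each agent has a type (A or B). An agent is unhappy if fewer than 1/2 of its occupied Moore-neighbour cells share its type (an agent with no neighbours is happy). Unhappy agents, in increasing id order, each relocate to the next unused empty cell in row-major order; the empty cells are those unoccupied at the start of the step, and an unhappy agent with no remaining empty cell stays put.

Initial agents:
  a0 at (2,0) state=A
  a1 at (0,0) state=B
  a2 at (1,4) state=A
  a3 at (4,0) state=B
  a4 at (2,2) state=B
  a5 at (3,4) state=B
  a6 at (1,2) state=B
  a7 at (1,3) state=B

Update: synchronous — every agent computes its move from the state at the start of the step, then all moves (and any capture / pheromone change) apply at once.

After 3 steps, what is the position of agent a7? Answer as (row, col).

t=1: a0@(2,0):A a1@(0,0):B a2@(0,1):A a3@(4,0):B a4@(2,2):B a5@(3,4):B a6@(1,2):B a7@(1,3):B
t=2: a0@(0,2):A a1@(0,0):B a2@(0,3):A a3@(4,0):B a4@(2,2):B a5@(3,4):B a6@(1,2):B a7@(1,3):B
t=3: a0@(0,1):A a1@(0,0):B a2@(0,4):A a3@(4,0):B a4@(2,2):B a5@(3,4):B a6@(1,2):B a7@(1,3):B

(1, 3)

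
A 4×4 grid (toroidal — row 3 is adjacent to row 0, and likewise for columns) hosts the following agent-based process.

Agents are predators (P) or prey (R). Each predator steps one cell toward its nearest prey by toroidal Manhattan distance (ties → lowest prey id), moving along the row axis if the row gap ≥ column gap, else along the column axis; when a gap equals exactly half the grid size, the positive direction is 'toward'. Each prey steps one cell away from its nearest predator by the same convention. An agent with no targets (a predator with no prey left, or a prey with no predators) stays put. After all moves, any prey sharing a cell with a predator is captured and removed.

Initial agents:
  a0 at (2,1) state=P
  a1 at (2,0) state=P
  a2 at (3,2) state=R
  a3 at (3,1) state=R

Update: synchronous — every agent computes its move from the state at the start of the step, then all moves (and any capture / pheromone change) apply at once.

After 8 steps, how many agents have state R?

2

t=1: a0@(3,1):P a1@(3,0):P a2@(0,2):R a3@(0,1):R
t=2: a0@(0,1):P a1@(0,0):P a2@(1,2):R a3@(1,1):R
t=3: a0@(1,1):P a1@(1,0):P a2@(2,2):R a3@(2,1):R
t=4: a0@(2,1):P a1@(2,0):P a2@(3,2):R a3@(3,1):R
t=5: a0@(3,1):P a1@(3,0):P a2@(0,2):R a3@(0,1):R
t=6: a0@(0,1):P a1@(0,0):P a2@(1,2):R a3@(1,1):R
t=7: a0@(1,1):P a1@(1,0):P a2@(2,2):R a3@(2,1):R
t=8: a0@(2,1):P a1@(2,0):P a2@(3,2):R a3@(3,1):R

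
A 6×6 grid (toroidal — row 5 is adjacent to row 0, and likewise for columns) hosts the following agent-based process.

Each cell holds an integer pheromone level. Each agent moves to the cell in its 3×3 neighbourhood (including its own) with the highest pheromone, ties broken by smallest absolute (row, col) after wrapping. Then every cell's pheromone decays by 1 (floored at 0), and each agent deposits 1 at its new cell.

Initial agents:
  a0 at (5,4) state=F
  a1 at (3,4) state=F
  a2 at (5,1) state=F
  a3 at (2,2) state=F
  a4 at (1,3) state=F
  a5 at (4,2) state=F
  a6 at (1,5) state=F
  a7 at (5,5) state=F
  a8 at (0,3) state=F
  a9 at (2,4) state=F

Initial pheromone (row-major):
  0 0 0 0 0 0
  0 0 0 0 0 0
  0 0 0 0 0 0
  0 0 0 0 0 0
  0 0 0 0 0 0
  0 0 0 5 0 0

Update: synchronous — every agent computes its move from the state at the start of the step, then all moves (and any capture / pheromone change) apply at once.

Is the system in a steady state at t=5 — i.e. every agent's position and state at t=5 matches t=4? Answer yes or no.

yes

t=1: a0@(5,3) a1@(2,3) a2@(0,0) a3@(1,1) a4@(0,2) a5@(5,3) a6@(0,0) a7@(0,0) a8@(5,3) a9@(1,3) | pheromone: 3 0 1 0 0 0 / 0 1 0 1 0 0 / 0 0 0 1 0 0 / 0 0 0 0 0 0 / 0 0 0 0 0 0 / 0 0 0 7 0 0
t=2: a0@(5,3) a1@(1,3) a2@(0,0) a3@(0,0) a4@(5,3) a5@(5,3) a6@(0,0) a7@(0,0) a8@(5,3) a9@(0,2) | pheromone: 6 0 1 0 0 0 / 0 0 0 1 0 0 / 0 0 0 0 0 0 / 0 0 0 0 0 0 / 0 0 0 0 0 0 / 0 0 0 10 0 0
t=3: a0@(5,3) a1@(0,2) a2@(0,0) a3@(0,0) a4@(5,3) a5@(5,3) a6@(0,0) a7@(0,0) a8@(5,3) a9@(5,3) | pheromone: 9 0 1 0 0 0 / 0 0 0 0 0 0 / 0 0 0 0 0 0 / 0 0 0 0 0 0 / 0 0 0 0 0 0 / 0 0 0 14 0 0
t=4: a0@(5,3) a1@(5,3) a2@(0,0) a3@(0,0) a4@(5,3) a5@(5,3) a6@(0,0) a7@(0,0) a8@(5,3) a9@(5,3) | pheromone: 12 0 0 0 0 0 / 0 0 0 0 0 0 / 0 0 0 0 0 0 / 0 0 0 0 0 0 / 0 0 0 0 0 0 / 0 0 0 19 0 0
t=5: a0@(5,3) a1@(5,3) a2@(0,0) a3@(0,0) a4@(5,3) a5@(5,3) a6@(0,0) a7@(0,0) a8@(5,3) a9@(5,3) | pheromone: 15 0 0 0 0 0 / 0 0 0 0 0 0 / 0 0 0 0 0 0 / 0 0 0 0 0 0 / 0 0 0 0 0 0 / 0 0 0 24 0 0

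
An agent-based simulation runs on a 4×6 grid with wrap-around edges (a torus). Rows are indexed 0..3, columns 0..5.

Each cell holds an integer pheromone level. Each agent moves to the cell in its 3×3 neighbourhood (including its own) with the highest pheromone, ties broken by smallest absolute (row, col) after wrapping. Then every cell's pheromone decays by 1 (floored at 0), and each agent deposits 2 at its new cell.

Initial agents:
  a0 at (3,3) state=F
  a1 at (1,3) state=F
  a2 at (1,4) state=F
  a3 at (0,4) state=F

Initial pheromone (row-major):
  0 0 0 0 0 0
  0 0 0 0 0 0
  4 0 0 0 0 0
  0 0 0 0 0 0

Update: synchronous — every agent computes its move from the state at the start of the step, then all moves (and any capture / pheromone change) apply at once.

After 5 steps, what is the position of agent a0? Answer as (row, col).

t=1: a0@(0,2) a1@(0,2) a2@(0,3) a3@(0,3) | pheromone: 0 0 4 4 0 0 / 0 0 0 0 0 0 / 3 0 0 0 0 0 / 0 0 0 0 0 0
t=2: a0@(0,2) a1@(0,2) a2@(0,2) a3@(0,2) | pheromone: 0 0 11 3 0 0 / 0 0 0 0 0 0 / 2 0 0 0 0 0 / 0 0 0 0 0 0
t=3: a0@(0,2) a1@(0,2) a2@(0,2) a3@(0,2) | pheromone: 0 0 18 2 0 0 / 0 0 0 0 0 0 / 1 0 0 0 0 0 / 0 0 0 0 0 0
t=4: a0@(0,2) a1@(0,2) a2@(0,2) a3@(0,2) | pheromone: 0 0 25 1 0 0 / 0 0 0 0 0 0 / 0 0 0 0 0 0 / 0 0 0 0 0 0
t=5: a0@(0,2) a1@(0,2) a2@(0,2) a3@(0,2) | pheromone: 0 0 32 0 0 0 / 0 0 0 0 0 0 / 0 0 0 0 0 0 / 0 0 0 0 0 0

(0, 2)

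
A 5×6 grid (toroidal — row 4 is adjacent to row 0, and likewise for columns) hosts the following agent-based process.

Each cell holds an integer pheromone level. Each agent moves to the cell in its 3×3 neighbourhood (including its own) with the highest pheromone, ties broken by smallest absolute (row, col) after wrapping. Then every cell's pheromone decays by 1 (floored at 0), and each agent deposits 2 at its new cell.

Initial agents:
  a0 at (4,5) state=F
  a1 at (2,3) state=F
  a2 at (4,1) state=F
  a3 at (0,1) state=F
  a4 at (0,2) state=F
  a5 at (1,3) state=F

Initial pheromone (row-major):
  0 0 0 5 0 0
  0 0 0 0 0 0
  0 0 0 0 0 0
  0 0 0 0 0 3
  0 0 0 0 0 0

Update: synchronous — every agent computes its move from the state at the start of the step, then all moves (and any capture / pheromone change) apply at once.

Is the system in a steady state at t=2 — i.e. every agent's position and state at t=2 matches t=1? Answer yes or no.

no

t=1: a0@(3,5) a1@(1,2) a2@(0,0) a3@(0,0) a4@(0,3) a5@(0,3) | pheromone: 4 0 0 8 0 0 / 0 0 2 0 0 0 / 0 0 0 0 0 0 / 0 0 0 0 0 4 / 0 0 0 0 0 0
t=2: a0@(3,5) a1@(0,3) a2@(0,0) a3@(0,0) a4@(0,3) a5@(0,3) | pheromone: 7 0 0 13 0 0 / 0 0 1 0 0 0 / 0 0 0 0 0 0 / 0 0 0 0 0 5 / 0 0 0 0 0 0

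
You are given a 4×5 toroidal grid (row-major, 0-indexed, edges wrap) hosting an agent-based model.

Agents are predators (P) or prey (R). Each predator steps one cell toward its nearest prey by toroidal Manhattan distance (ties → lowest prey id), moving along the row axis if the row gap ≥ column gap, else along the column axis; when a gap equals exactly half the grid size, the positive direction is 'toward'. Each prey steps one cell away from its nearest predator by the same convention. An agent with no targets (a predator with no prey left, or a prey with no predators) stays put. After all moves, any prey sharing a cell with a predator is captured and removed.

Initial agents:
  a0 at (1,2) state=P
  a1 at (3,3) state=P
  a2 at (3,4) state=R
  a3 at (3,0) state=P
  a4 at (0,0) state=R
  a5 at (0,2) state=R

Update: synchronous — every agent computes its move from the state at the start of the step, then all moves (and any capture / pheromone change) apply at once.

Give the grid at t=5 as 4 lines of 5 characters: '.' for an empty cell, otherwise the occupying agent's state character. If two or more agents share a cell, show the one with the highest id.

t=1: a0@(0,2):P a1@(3,4):P a2@(3,0):R a3@(3,4):P a4@(1,0):R a5@(3,2):R
t=2: a0@(3,2):P a1@(3,0):P a2@(3,1):R a3@(3,0):P a4@(1,4):R a5@(2,2):R
t=3: a0@(3,1):P a1@(3,1):P a2@(3,0):R a3@(3,1):P a4@(0,4):R a5@(1,2):R
t=4: a0@(3,0):P a1@(3,0):P a2@(3,4):R a3@(3,0):P a4@(0,3):R a5@(0,2):R
t=5: a0@(3,4):P a1@(3,4):P a2@(3,3):R a3@(3,4):P a4@(0,2):R a5@(0,3):R

..RR.
.....
.....
...RP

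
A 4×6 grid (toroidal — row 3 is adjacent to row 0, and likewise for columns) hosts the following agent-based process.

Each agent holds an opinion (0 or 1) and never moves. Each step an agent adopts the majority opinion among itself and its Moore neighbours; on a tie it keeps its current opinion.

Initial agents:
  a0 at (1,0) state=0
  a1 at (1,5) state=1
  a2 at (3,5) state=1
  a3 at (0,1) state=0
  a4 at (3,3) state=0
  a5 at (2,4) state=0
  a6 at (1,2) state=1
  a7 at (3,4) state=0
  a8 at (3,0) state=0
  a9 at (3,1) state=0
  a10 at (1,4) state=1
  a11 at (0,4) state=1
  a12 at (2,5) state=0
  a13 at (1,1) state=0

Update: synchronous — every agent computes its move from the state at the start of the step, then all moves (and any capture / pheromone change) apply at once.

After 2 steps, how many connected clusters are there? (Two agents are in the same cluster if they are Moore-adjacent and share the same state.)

t=1: a0@(1,0):0 a1@(1,5):1 a2@(3,5):0 a3@(0,1):0 a4@(3,3):0 a5@(2,4):0 a6@(1,2):0 a7@(3,4):0 a8@(3,0):0 a9@(3,1):0 a10@(1,4):1 a11@(0,4):1 a12@(2,5):0 a13@(1,1):0
t=2: (unchanged — steady state)

2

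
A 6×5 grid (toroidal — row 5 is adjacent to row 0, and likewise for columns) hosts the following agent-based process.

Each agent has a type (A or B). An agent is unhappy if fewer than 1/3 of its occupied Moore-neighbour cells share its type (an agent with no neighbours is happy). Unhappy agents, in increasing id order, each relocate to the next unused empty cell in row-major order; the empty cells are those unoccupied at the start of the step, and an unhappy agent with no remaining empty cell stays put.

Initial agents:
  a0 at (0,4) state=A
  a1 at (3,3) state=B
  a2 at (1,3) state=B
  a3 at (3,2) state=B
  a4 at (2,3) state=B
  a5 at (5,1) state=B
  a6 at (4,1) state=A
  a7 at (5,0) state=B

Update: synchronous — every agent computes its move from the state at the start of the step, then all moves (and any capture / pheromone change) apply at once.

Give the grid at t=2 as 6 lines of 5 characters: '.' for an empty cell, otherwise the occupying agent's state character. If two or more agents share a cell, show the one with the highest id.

AA...
...B.
...B.
..BB.
.....
BB...

t=1: a0@(0,0):A a1@(3,3):B a2@(1,3):B a3@(3,2):B a4@(2,3):B a5@(5,1):B a6@(0,1):A a7@(5,0):B
t=2: (unchanged — steady state)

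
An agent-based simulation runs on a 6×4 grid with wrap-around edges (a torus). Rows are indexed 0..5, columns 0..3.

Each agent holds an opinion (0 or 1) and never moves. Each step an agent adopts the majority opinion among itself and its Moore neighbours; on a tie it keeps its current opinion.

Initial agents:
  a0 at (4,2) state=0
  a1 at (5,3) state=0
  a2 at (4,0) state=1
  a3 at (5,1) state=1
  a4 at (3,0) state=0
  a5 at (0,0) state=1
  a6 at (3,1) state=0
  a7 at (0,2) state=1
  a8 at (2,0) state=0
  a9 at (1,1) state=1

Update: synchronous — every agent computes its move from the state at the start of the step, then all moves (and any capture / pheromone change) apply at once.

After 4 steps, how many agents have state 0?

t=1: a0@(4,2):0 a1@(5,3):1 a2@(4,0):0 a3@(5,1):1 a4@(3,0):0 a5@(0,0):1 a6@(3,1):0 a7@(0,2):1 a8@(2,0):0 a9@(1,1):1
t=2: (unchanged — steady state)

5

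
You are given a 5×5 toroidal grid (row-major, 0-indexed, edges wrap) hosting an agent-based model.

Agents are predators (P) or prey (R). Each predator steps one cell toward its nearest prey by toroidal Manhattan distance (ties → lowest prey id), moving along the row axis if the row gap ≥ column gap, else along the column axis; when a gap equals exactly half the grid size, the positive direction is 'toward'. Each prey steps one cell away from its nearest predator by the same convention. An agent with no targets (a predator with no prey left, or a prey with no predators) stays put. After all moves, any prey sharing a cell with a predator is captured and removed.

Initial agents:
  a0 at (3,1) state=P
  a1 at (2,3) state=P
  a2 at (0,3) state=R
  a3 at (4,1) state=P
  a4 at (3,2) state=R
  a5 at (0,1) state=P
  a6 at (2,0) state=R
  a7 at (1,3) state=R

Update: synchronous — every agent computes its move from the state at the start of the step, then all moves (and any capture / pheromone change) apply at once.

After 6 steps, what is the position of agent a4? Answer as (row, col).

(3, 3)

t=1: a0@(3,2):P a1@(1,3):P a2@(4,3):R a3@(3,1):P a4@(3,3):R a5@(0,2):P a6@(1,0):R a7@(0,3):R
t=2: a0@(3,3):P a1@(0,3):P a3@(3,2):P a4@(3,4):R a5@(0,3):P a6@(1,1):R a7@(4,3):R
t=3: a0@(3,4):P a1@(4,3):P a3@(3,3):P a4@(3,0):R a5@(4,3):P a6@(1,0):R a7@(0,3):R
t=4: a0@(3,0):P a1@(0,3):P a3@(3,4):P a4@(3,1):R a5@(0,3):P a6@(0,0):R a7@(1,3):R
t=5: a0@(3,1):P a1@(1,3):P a3@(3,0):P a4@(3,2):R a5@(1,3):P a6@(1,0):R a7@(2,3):R
t=6: a0@(3,2):P a1@(2,3):P a3@(3,1):P a4@(3,3):R a5@(2,3):P a6@(1,1):R a7@(3,3):R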